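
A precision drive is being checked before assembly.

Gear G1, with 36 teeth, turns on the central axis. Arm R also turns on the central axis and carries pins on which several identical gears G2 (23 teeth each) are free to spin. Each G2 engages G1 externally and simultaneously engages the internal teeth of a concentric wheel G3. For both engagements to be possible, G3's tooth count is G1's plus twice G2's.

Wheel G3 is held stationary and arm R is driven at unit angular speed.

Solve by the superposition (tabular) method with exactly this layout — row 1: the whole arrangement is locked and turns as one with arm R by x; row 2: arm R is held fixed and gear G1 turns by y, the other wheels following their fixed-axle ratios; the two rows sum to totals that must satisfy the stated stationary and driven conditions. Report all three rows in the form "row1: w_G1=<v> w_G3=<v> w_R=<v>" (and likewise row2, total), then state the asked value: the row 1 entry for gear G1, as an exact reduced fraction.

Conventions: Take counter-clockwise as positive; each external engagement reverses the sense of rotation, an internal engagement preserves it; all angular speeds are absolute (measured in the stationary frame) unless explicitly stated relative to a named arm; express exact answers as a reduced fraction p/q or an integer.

class = planetary set [G3 = 36+2·23 = 82; Willis about the carrier]
row 1 — lock + rotate with arm: ω_sun = ω_ring = ω_arm = x
row 2 (arm held, sun turns y): ω_ring = −(36/82)·y, ω_arm = 0
boundary: total ω_ring = x − (36/82)·y = 0 and total ω_arm = x = 1  ⇒  y = 41/18, x = 1
row 2 ring = −(36/82)·41/18 = -1
totals (row 1 + row 2): sun 1 + 41/18 = 59/18, ring 1 + (-1) = 0, arm 1 + 0 = 1
asked cell (row1, sun) = 1

row1: w_G1=1 w_G3=1 w_R=1
row2: w_G1=41/18 w_G3=-1 w_R=0
total: w_G1=59/18 w_G3=0 w_R=1
asked value: 1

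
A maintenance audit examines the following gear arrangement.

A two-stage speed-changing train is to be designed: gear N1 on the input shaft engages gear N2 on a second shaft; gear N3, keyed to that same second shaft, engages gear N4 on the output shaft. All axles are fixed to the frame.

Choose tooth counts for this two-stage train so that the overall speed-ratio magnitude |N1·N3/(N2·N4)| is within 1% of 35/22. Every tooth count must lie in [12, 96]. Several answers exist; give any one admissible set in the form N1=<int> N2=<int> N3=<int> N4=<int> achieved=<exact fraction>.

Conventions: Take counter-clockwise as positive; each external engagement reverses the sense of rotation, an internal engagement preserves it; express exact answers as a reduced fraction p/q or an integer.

class = fixed-axis compound train [2-stage, 35/22 wanted]
target = 35/22 in lowest terms: an exact hit needs N1·N3 = k·35 and N2·N4 = k·22 for one integer k, every count in [12, 96]; additionally prefer no 1:1 stage (N1 ≠ N2, N3 ≠ N4)
k = 1…11: no 1:1-free in-range split of k·35 and k·22 into factor pairs; take k = 12
k = 12: N1·N3 = 420 = 12·35, N2·N4 = 264 = 22·12
achieved = 12·35/(22·12) = 35/22; |achieved − target| = 0 ≤ 7/440 ✓

N1=12 N2=22 N3=35 N4=12 achieved=35/22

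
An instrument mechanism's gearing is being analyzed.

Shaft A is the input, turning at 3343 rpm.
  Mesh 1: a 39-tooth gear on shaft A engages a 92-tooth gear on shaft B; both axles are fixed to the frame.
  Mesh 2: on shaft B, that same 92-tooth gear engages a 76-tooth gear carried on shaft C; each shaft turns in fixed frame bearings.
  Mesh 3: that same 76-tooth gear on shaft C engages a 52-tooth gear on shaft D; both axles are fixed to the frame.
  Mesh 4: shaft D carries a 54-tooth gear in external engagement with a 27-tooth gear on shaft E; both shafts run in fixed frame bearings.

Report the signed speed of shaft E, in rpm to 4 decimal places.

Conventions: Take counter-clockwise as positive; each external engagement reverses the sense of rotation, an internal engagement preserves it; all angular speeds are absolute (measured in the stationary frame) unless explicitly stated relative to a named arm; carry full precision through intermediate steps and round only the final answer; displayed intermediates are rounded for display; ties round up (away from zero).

recognized (5 fixed axles, 4 meshes): fixed-axis compound train
mesh 1 [39T→92T]: ω = 3343.0000×39/92 = 1417.1413 rpm, sense flips to −
mesh 2 [92T→76T]: ω = 1417.1413×92/76 = 1715.4868 rpm, sense flips to +
mesh 3 [76T→52T]: ω = 1715.4868×76/52 = 2507.2500 rpm, sense flips to −
mesh 4 [54T→27T]: ω = 2507.2500×54/27 = 5014.5000 rpm, sense flips to +
signed output speed = +5014.5000 rpm

+5014.5000 rpm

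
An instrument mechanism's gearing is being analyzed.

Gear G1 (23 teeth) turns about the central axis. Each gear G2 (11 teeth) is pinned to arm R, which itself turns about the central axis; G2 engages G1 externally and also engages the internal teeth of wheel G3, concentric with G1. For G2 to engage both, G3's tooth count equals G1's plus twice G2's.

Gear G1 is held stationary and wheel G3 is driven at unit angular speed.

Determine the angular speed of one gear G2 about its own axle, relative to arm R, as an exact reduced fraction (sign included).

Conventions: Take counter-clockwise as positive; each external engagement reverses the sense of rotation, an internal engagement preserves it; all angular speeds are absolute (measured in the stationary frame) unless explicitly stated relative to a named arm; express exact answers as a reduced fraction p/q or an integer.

topology: planetary set — G1 23T / G2 11T / G3 45T, arm = carrier (Willis)
ring teeth: 23 + 2·11 = 45
23(ω_sun−ω_arm) = −45(ω_ring−ω_arm),  ω_sun = 0, ω_ring = 1
23(0−ω_arm) = −45(1−ω_arm)  ⇒  68·ω_arm = 45  ⇒  ω_arm = 45/68
sun–planet mesh: 23·(0−45/68) = −11·(ω_p−ω_arm)  ⇒  ω_p−ω_arm = 1035/748
exact speed ratio = 1035/748

1035/748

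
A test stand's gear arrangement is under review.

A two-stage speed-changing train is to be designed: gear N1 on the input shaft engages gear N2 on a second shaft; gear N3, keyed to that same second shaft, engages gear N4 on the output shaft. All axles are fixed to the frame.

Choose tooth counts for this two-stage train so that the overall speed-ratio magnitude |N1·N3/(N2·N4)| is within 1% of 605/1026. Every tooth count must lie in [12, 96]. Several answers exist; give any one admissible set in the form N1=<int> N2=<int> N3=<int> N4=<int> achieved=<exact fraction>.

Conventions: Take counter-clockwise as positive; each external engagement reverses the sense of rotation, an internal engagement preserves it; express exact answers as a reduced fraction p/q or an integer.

N1=22 N2=27 N3=55 N4=76 achieved=605/1026

2-stage fixed-axis compound train for ratio 605/1026
target = 605/1026 in lowest terms: an exact hit needs N1·N3 = k·605 and N2·N4 = k·1026 for one integer k, every count in [12, 96]; additionally prefer no 1:1 stage (N1 ≠ N2, N3 ≠ N4)
k = 1: no 1:1-free in-range split of k·605 and k·1026 into factor pairs; take k = 2
k = 2: N1·N3 = 1210 = 22·55, N2·N4 = 2052 = 27·76
achieved = 22·55/(27·76) = 605/1026; |achieved − target| = 0 ≤ 121/20520 ✓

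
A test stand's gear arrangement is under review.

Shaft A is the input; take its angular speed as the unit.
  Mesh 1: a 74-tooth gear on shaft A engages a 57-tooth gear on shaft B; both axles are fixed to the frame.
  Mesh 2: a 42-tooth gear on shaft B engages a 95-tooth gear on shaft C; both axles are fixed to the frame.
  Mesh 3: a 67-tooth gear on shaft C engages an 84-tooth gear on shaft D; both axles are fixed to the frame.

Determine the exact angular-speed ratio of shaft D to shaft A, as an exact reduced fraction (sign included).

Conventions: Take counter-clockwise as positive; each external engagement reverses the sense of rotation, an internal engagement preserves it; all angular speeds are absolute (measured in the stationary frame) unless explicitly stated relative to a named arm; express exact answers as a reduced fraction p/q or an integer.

class = fixed-axis compound train [3 meshes; 3 ratios multiply, 3 sense flips]
mesh 1 [74T→57T]: running ratio 74/57, sense −
mesh 2 [42T→95T]: running ratio 1036/1805, sense +
mesh 3 [67T→84T]: running ratio 2479/5415, sense −
ω_out/ω_in = -2479/5415

-2479/5415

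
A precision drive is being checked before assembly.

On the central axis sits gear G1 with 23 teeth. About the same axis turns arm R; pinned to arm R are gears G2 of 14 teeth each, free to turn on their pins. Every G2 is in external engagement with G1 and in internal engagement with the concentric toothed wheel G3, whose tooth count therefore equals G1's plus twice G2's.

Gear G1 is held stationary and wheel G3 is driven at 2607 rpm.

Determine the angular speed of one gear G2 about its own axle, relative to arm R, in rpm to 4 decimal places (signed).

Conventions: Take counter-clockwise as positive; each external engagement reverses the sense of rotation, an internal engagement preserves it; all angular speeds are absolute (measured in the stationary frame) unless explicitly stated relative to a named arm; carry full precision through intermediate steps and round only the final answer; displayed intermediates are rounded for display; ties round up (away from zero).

recognized (axles ride arm R): planetary set, 23/14/51 teeth
normalise by the input: solve with ω_ring = 1, then scale by 2607 rpm
ring teeth: 23 + 2·14 = 51
23(ω_sun−ω_arm) = −51(ω_ring−ω_arm),  ω_sun = 0, ω_ring = 1
23(0−ω_arm) = −51(1−ω_arm)  ⇒  74·ω_arm = 51  ⇒  ω_arm = 51/74
sun–planet mesh: 23·(0−51/74) = −14·(ω_p−ω_arm)  ⇒  ω_p−ω_arm = 1173/1036
scale: ω_p−ω_arm = 1173/1036 × 2607 rpm = +2951.7481 rpm

+2951.7481 rpm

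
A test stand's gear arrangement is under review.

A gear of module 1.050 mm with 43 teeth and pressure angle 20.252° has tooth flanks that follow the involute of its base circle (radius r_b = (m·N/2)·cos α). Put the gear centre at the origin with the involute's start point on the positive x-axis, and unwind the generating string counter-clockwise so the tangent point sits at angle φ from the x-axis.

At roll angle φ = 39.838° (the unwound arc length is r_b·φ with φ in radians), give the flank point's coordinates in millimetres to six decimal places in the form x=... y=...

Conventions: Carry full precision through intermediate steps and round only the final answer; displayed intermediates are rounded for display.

single-mesh involute tooth geometry (43T wheel at module 1.050)
pitch radius r_p = m·N/2 = 1.050·43/2 = 22.575000
base radius r_b = r_p·cos α = 22.575000·cos 20.252° = 21.179397
roll angle φ = 39.838° = 0.69530427 rad
x = r_b·(cos φ + φ·sin φ) = 25.696623
y = r_b·(sin φ − φ·cos φ) = 2.260341

x=25.696623 y=2.260341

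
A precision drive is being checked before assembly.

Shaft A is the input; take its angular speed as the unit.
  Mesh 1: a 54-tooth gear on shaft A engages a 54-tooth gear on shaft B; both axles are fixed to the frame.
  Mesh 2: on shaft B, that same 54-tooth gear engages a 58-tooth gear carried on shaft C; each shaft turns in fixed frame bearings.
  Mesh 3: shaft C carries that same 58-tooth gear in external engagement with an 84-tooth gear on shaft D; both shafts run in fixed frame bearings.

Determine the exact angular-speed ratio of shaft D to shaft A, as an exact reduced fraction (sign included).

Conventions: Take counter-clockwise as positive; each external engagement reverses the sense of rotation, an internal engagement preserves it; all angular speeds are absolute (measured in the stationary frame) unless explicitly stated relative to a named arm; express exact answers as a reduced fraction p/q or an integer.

-9/14

class = fixed-axis compound train [3 meshes; 3 ratios multiply, 3 sense flips]
mesh 1 [54T→54T]: running ratio 1, sense −
mesh 2 [54T→58T]: running ratio 27/29, sense +
mesh 3 [58T→84T]: running ratio 9/14, sense −
ω_out/ω_in = -9/14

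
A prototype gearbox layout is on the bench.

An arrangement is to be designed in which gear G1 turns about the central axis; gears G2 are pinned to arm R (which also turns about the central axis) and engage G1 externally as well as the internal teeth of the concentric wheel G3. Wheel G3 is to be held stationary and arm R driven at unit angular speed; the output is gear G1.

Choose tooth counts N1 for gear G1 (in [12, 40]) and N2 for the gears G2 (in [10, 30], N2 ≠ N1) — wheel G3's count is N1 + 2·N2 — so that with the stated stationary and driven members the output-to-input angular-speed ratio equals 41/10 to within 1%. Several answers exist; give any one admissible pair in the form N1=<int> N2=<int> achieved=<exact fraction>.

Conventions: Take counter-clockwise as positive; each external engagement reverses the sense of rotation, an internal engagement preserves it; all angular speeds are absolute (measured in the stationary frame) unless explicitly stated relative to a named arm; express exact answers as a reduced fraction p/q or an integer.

design class (target 41/10): planetary set
Willis with ω_ring = 0: ω_sun/ω_arm = (N1+N3)/N1; set equal to 41/10  ⇒  N3/N1 = 41/10 − 1 = 31/10
N3 = N1 + 2·N2  ⇒  N2/N1 = (N3/N1 − 1)/2 = (31/10 − 1)/2 = 21/20
smallest multiple with N1 ≥ 12 and N2 ≥ 10: k = 1  ⇒  N1 = 1·20 = 20, N2 = 1·21 = 21 (N1 ≤ 40, N2 ≤ 30, N2 ≠ N1 ✓), N3 = 20 + 2·21 = 62
check: (N1+N3)/N1 with N1 = 20, N3 = 62 gives 41/10; |achieved − target| = 0 ≤ 41/1000 ✓

N1=20 N2=21 achieved=41/10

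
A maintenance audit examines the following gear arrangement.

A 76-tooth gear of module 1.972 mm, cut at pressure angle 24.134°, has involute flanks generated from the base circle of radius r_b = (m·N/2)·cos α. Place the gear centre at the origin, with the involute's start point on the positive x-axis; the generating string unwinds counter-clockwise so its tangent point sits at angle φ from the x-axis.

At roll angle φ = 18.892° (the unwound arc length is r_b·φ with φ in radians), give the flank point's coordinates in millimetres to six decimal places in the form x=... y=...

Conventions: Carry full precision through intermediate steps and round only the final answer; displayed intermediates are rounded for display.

x=72.003011 y=0.808319

topology: single-mesh involute geometry — m = 1.972, N = 76
pitch radius r_p = m·N/2 = 1.972·76/2 = 74.936000
base radius r_b = r_p·cos α = 74.936000·cos 24.134° = 68.385972
roll angle φ = 18.892° = 0.32972760 rad
x = r_b·(cos φ + φ·sin φ) = 72.003011
y = r_b·(sin φ − φ·cos φ) = 0.808319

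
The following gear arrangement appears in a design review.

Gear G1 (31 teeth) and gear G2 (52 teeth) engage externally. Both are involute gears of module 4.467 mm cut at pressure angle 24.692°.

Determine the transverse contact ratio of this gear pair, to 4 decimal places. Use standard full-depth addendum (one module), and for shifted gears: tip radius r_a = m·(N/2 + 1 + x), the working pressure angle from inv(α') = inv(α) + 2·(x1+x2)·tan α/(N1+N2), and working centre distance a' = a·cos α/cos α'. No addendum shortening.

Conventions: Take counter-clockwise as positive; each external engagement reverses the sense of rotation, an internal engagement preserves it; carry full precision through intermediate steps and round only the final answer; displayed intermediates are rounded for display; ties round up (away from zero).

single-mesh involute tooth geometry (31T engaging 52T at module 4.467)
base radii: r_b1 = 62.907783, r_b2 = 105.522732
tip radii: r_a1 = 73.705500, r_a2 = 120.609000
no profile shift: α' = α, a' = a
action lengths: √(r_a1²−r_b1²) = 38.407182, √(r_a2²−r_b2²) = 58.407910
base pitch p_b = π·m·cos α = 12.750363
CR = (38.407182 + 58.407910 − 185.380500·sin 24.69200°)/12.750363 = 1.519502
contact ratio ≈ 1.5195

1.5195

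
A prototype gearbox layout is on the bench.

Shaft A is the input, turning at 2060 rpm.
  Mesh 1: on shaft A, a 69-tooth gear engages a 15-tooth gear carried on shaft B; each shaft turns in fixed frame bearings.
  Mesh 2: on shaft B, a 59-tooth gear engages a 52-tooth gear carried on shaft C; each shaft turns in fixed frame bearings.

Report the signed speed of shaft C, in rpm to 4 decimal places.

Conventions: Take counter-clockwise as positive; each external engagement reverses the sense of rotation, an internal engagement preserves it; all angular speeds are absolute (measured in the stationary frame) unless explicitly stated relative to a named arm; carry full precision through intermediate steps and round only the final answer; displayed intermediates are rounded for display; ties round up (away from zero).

topology: fixed-axis compound train — 2 meshes, A→C
mesh 1 [69T→15T]: ω = 2060.0000×69/15 = 9476.0000 rpm, sense flips to −
mesh 2 [59T→52T]: ω = 9476.0000×59/52 = 10751.6154 rpm, sense flips to +
signed output speed = +10751.6154 rpm

+10751.6154 rpm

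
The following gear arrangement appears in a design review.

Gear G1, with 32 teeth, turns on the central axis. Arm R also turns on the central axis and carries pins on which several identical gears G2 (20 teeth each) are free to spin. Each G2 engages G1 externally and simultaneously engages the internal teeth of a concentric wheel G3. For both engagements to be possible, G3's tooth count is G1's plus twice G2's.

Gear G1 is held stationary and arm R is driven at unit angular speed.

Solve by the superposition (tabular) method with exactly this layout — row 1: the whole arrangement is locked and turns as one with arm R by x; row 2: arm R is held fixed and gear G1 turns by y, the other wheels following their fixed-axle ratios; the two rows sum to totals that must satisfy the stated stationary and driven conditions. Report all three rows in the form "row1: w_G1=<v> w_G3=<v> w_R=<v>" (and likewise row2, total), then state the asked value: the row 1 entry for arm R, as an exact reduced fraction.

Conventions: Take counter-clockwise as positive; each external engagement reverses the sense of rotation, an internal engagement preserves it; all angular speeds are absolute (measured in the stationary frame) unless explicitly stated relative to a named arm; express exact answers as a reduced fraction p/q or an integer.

row1: w_G1=1 w_G3=1 w_R=1
row2: w_G1=-1 w_G3=4/9 w_R=0
total: w_G1=0 w_G3=13/9 w_R=1
asked value: 1

planetary set (32T centre, 20T on arm, 72T internal) — Willis relation
row 1 (train locked, turned with arm): all members turn x
row 2 (arm held, sun turns y): ω_ring = −(32/72)·y, ω_arm = 0
boundary: total ω_sun = x + y = 0 and total ω_arm = x = 1  ⇒  y = -1, x = 1
row 2 ring = −(32/72)·(-1) = 4/9
totals (row 1 + row 2): sun 1 + (-1) = 0, ring 1 + 4/9 = 13/9, arm 1 + 0 = 1
asked cell (row1, arm) = 1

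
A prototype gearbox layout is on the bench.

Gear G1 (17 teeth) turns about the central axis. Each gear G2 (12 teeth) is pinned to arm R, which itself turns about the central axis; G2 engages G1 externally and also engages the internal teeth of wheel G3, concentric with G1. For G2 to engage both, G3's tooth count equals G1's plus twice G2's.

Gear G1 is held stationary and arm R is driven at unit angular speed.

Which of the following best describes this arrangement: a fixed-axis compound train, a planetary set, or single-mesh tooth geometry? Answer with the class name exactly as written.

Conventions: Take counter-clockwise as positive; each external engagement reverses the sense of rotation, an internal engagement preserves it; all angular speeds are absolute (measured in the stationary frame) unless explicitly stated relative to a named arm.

recognized (axles ride arm R): planetary set, 17/12/41 teeth
classification: planetary set

planetary set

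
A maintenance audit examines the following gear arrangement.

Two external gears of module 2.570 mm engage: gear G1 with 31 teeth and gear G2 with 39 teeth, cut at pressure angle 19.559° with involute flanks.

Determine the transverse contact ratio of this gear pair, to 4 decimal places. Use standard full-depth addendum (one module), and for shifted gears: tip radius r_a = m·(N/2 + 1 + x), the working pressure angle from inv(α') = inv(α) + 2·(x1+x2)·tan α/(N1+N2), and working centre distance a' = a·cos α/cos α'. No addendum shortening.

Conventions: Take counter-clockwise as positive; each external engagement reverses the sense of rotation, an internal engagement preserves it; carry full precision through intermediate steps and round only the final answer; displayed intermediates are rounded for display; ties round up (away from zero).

1.7054

class = single-mesh tooth geometry [involute pair 31T × 39T, m = 2.570]
base radii: r_b1 = 37.536411, r_b2 = 47.223227
tip radii: r_a1 = 42.405000, r_a2 = 52.685000
no profile shift: α' = α, a' = a
action lengths: √(r_a1²−r_b1²) = 19.728200, √(r_a2²−r_b2²) = 23.359710
base pitch p_b = π·m·cos α = 7.608007
CR = (19.728200 + 23.359710 − 89.950000·sin 19.55900°)/7.608007 = 1.705399
contact ratio ≈ 1.7054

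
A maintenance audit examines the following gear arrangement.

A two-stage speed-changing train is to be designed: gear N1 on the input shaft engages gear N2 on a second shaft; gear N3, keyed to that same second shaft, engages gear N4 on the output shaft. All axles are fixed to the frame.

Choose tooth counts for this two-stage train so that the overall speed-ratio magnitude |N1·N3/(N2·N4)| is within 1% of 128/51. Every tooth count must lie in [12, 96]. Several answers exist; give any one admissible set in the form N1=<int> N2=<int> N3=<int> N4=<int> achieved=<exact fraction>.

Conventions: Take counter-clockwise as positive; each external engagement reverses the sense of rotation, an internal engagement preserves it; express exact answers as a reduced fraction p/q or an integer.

class = fixed-axis compound train [2-stage, 128/51 wanted]
target = 128/51 in lowest terms: an exact hit needs N1·N3 = k·128 and N2·N4 = k·51 for one integer k, every count in [12, 96]; additionally prefer no 1:1 stage (N1 ≠ N2, N3 ≠ N4)
k = 1…3: no 1:1-free in-range split of k·128 and k·51 into factor pairs; take k = 4
k = 4: N1·N3 = 512 = 16·32, N2·N4 = 204 = 12·17
achieved = 16·32/(12·17) = 128/51; |achieved − target| = 0 ≤ 32/1275 ✓

N1=16 N2=12 N3=32 N4=17 achieved=128/51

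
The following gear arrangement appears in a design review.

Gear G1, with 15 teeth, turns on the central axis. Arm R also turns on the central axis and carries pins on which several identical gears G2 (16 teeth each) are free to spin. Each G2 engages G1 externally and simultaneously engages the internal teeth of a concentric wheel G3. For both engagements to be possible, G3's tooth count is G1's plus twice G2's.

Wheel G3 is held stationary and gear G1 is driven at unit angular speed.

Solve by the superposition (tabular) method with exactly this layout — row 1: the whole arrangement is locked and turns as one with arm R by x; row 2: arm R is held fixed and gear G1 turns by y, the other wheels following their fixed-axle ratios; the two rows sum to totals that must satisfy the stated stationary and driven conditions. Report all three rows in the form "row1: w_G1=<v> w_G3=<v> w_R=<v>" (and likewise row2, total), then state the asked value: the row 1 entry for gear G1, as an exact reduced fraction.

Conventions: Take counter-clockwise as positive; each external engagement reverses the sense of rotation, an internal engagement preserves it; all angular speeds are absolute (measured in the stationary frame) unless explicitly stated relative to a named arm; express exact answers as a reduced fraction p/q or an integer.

row1: w_G1=15/62 w_G3=15/62 w_R=15/62
row2: w_G1=47/62 w_G3=-15/62 w_R=0
total: w_G1=1 w_G3=0 w_R=15/62
asked value: 15/62

class = planetary set [G3 = 15+2·16 = 47; Willis about the carrier]
row 1 — lock + rotate with arm: ω_sun = ω_ring = ω_arm = x
row 2 (arm held, sun turns y): ω_ring = −(15/47)·y, ω_arm = 0
boundary: total ω_ring = x − (15/47)·y = 0 and total ω_sun = x + y = 1  ⇒  y = 47/62, x = 15/62
row 2 ring = −(15/47)·47/62 = -15/62
totals (row 1 + row 2): sun 15/62 + 47/62 = 1, ring 15/62 + (-15/62) = 0, arm 15/62 + 0 = 15/62
asked cell (row1, sun) = 15/62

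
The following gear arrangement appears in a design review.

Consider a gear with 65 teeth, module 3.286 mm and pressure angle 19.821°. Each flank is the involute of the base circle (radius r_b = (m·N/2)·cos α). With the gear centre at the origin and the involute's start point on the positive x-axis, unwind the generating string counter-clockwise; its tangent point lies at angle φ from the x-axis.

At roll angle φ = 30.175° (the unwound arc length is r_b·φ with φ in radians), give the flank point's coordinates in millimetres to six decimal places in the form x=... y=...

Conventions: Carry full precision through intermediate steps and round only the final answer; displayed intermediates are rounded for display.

x=113.449839 y=4.757590

single-mesh involute tooth geometry (65T wheel at module 3.286)
pitch radius r_p = m·N/2 = 3.286·65/2 = 106.795000
base radius r_b = r_p·cos α = 106.795000·cos 19.821° = 100.468096
roll angle φ = 30.175° = 0.52665310 rad
x = r_b·(cos φ + φ·sin φ) = 113.449839
y = r_b·(sin φ − φ·cos φ) = 4.757590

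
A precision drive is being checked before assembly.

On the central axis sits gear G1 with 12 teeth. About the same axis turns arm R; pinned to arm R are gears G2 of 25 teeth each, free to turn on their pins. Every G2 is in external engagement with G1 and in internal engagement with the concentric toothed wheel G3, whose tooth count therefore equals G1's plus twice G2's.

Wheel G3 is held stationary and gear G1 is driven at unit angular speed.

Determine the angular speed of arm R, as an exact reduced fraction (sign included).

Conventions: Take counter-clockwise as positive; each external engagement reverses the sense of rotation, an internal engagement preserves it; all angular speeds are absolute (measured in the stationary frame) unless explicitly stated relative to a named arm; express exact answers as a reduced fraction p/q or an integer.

recognized (axles ride arm R): planetary set, 12/25/62 teeth
ring teeth: 12 + 2·25 = 62
12(ω_sun−ω_arm) = −62(ω_ring−ω_arm),  ω_ring = 0, ω_sun = 1
12(1−ω_arm) = −62(0−ω_arm)  ⇒  74·ω_arm = 12  ⇒  ω_arm = 6/37
exact speed ratio = 6/37

6/37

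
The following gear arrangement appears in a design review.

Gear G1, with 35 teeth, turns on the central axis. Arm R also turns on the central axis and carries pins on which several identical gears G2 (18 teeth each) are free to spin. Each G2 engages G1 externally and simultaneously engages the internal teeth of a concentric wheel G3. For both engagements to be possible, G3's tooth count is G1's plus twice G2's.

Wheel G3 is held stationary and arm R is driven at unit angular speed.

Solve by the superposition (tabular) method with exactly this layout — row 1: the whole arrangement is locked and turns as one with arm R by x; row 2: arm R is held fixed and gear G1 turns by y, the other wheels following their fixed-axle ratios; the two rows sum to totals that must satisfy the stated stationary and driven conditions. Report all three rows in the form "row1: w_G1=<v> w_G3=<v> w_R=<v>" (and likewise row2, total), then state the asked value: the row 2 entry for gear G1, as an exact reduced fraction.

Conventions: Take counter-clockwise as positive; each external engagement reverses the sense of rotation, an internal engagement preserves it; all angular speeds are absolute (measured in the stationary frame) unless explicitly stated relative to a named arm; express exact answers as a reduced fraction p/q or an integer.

row1: w_G1=1 w_G3=1 w_R=1
row2: w_G1=71/35 w_G3=-1 w_R=0
total: w_G1=106/35 w_G3=0 w_R=1
asked value: 71/35

class = planetary set [G3 = 35+2·18 = 71; Willis about the carrier]
row 1: whole set turns with the arm by x
row 2 — arm fixed, fixed-axis ratios: sun y, ring −(35/71)·y, arm 0
boundary: total ω_ring = x − (35/71)·y = 0 and total ω_arm = x = 1  ⇒  y = 71/35, x = 1
row 2 ring = −(35/71)·71/35 = -1
totals (row 1 + row 2): sun 1 + 71/35 = 106/35, ring 1 + (-1) = 0, arm 1 + 0 = 1
asked cell (row2, sun) = 71/35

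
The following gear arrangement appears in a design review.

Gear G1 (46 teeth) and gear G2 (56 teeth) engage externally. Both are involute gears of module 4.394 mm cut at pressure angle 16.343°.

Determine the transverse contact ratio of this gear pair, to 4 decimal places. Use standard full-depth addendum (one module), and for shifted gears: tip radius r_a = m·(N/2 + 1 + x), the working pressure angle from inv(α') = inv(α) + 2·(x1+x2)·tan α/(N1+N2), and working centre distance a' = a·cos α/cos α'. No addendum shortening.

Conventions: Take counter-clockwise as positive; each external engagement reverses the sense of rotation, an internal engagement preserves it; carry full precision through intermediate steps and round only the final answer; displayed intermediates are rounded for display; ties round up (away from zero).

class = single-mesh tooth geometry [involute pair 46T × 56T, m = 4.394]
base radii: r_b1 = 96.978528, r_b2 = 118.060816
tip radii: r_a1 = 105.456000, r_a2 = 127.426000
no profile shift: α' = α, a' = a
action lengths: √(r_a1²−r_b1²) = 41.426237, √(r_a2²−r_b2²) = 47.948192
base pitch p_b = π·m·cos α = 13.246393
CR = (41.426237 + 47.948192 − 224.094000·sin 16.34300°)/13.246393 = 1.986752
contact ratio ≈ 1.9868

1.9868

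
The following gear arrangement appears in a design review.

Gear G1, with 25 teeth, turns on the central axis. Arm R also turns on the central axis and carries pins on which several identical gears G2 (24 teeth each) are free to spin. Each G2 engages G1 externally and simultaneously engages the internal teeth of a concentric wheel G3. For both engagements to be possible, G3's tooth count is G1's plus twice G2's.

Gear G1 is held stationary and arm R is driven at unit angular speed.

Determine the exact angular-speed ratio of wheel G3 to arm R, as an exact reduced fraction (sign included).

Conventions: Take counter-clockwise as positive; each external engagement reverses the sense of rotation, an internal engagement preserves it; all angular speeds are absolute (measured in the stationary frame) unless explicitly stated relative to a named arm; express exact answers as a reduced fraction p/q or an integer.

98/73

class = planetary set [G3 = 25+2·24 = 73; Willis about the carrier]
ring teeth: 25 + 2·24 = 73
25(ω_sun−ω_arm) = −73(ω_ring−ω_arm),  ω_sun = 0, ω_arm = 1
ω_ring = 1 − (25/73)(0−1) = 98/73
ω_out/ω_in = 98/73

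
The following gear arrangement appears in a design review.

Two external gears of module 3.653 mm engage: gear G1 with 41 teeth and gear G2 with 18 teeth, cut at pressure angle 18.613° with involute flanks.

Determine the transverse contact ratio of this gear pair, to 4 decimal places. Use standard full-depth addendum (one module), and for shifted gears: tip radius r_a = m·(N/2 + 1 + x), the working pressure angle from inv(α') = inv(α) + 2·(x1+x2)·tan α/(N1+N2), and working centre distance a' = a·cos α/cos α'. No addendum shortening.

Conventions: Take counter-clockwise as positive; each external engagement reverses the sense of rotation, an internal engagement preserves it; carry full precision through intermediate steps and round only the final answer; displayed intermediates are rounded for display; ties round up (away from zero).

single-mesh involute tooth geometry (41T engaging 18T at module 3.653)
base radii: r_b1 = 70.969638, r_b2 = 31.157402
tip radii: r_a1 = 78.539500, r_a2 = 36.530000
no profile shift: α' = α, a' = a
action lengths: √(r_a1²−r_b1²) = 33.641694, √(r_a2²−r_b2²) = 19.069798
base pitch p_b = π·m·cos α = 10.875985
CR = (33.641694 + 19.069798 − 107.763500·sin 18.61300°)/10.875985 = 1.684091
contact ratio ≈ 1.6841

1.6841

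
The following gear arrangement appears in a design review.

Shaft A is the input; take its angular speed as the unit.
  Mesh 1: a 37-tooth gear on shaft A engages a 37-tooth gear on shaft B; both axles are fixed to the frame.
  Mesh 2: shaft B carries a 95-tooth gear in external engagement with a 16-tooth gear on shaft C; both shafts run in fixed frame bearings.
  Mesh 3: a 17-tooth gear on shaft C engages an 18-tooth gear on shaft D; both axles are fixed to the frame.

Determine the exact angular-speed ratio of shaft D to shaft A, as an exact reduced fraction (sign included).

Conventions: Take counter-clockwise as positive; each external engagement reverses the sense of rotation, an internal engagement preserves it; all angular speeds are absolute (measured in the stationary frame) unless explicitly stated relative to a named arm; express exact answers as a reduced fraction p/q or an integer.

-1615/288

class = fixed-axis compound train [3 meshes; 3 ratios multiply, 3 sense flips]
mesh 1 [37T→37T]: running ratio 1, sense −
mesh 2 [95T→16T]: running ratio 95/16, sense +
mesh 3 [17T→18T]: running ratio 1615/288, sense −
ω_out/ω_in = -1615/288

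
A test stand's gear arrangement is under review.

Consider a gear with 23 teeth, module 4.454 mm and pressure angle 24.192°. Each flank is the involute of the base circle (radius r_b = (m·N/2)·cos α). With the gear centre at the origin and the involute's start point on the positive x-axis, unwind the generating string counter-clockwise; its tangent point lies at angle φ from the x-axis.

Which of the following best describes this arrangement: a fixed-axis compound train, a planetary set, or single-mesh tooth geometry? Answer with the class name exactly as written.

recognized (one wheel, involute flank): single-mesh tooth geometry, m = 4.454, N = 23
classification: single-mesh tooth geometry

single-mesh tooth geometry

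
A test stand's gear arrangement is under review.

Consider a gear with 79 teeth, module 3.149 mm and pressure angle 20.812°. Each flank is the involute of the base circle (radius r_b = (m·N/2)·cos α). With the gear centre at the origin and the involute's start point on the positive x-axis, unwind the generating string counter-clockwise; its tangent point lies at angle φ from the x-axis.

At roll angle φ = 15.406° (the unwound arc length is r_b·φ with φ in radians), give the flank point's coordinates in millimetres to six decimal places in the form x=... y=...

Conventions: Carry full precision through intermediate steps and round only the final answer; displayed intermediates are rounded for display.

recognized (one wheel, involute flank): single-mesh tooth geometry, m = 3.149, N = 79
pitch radius r_p = m·N/2 = 3.149·79/2 = 124.385500
base radius r_b = r_p·cos α = 124.385500·cos 20.812° = 116.269506
roll angle φ = 15.406° = 0.26888542 rad
x = r_b·(cos φ + φ·sin φ) = 120.396946
y = r_b·(sin φ − φ·cos φ) = 0.748003

x=120.396946 y=0.748003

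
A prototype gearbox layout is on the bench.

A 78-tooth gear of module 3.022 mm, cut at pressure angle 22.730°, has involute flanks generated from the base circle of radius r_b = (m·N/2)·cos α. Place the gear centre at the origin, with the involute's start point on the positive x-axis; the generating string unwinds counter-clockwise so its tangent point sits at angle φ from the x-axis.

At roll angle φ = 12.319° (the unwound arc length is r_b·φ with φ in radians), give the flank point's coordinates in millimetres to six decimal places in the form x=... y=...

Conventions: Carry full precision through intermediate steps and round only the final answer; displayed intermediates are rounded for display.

recognized (one wheel, involute flank): single-mesh tooth geometry, m = 3.022, N = 78
pitch radius r_p = m·N/2 = 3.022·78/2 = 117.858000
base radius r_b = r_p·cos α = 117.858000·cos 22.730° = 108.704665
roll angle φ = 12.319° = 0.21500711 rad
x = r_b·(cos φ + φ·sin φ) = 111.188304
y = r_b·(sin φ − φ·cos φ) = 0.358489

x=111.188304 y=0.358489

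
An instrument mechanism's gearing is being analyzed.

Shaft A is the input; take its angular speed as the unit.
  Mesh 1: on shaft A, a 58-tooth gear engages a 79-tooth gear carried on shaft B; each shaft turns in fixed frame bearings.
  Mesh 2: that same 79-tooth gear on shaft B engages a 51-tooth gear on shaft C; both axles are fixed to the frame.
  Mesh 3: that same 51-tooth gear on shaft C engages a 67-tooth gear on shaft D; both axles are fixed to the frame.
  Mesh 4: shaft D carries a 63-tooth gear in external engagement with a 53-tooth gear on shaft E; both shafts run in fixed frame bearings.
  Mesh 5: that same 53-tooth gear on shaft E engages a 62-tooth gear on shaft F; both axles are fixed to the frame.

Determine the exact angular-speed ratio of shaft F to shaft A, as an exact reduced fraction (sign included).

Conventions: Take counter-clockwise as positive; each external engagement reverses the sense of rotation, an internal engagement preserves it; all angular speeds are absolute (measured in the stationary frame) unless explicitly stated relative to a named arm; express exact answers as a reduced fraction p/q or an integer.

class = fixed-axis compound train [5 meshes; 5 ratios multiply, 5 sense flips]
mesh 1 [58T→79T]: running ratio 58/79, sense −
mesh 2 [79T→51T]: running ratio 58/51, sense +
mesh 3 [51T→67T]: running ratio 58/67, sense −
mesh 4 [63T→53T]: running ratio 3654/3551, sense +
mesh 5 [53T→62T]: running ratio 1827/2077, sense −
ω_out/ω_in = -1827/2077

-1827/2077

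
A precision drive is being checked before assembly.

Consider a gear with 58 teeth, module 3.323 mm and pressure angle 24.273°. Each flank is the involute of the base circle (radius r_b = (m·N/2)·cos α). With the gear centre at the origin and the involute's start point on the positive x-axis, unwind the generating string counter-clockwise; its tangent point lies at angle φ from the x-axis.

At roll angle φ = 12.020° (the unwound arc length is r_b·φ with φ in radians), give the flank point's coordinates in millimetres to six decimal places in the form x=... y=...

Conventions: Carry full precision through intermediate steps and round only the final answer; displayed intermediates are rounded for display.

single-mesh involute tooth geometry (58T wheel at module 3.323)
pitch radius r_p = m·N/2 = 3.323·58/2 = 96.367000
base radius r_b = r_p·cos α = 96.367000·cos 24.273° = 87.847877
roll angle φ = 12.020° = 0.20978858 rad
x = r_b·(cos φ + φ·sin φ) = 89.759807
y = r_b·(sin φ − φ·cos φ) = 0.269180

x=89.759807 y=0.269180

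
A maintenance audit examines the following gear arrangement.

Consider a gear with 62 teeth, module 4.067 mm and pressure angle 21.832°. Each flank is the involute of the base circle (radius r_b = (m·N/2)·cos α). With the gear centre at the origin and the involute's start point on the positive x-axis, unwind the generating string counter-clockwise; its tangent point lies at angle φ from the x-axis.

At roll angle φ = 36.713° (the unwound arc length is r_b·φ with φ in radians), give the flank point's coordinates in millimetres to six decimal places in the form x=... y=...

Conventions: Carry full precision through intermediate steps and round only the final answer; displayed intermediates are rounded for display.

class = single-mesh tooth geometry [base-circle involute, m = 4.067, 62T]
pitch radius r_p = m·N/2 = 4.067·62/2 = 126.077000
base radius r_b = r_p·cos α = 126.077000·cos 21.832° = 117.034540
roll angle φ = 36.713° = 0.64076273 rad
x = r_b·(cos φ + φ·sin φ) = 138.649942
y = r_b·(sin φ − φ·cos φ) = 9.847988

x=138.649942 y=9.847988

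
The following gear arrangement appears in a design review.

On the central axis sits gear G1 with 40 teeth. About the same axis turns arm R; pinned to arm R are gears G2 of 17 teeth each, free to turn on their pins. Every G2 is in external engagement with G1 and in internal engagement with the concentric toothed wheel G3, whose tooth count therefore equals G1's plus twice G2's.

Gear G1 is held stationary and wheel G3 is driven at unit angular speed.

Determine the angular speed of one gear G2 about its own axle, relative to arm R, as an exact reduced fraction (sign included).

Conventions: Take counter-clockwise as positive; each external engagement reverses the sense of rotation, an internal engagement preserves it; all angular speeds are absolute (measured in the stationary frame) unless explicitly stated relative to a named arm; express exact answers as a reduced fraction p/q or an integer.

1480/969

class = planetary set [G3 = 40+2·17 = 74; Willis about the carrier]
ring teeth: 40 + 2·17 = 74
40(ω_sun−ω_arm) = −74(ω_ring−ω_arm),  ω_sun = 0, ω_ring = 1
40(0−ω_arm) = −74(1−ω_arm)  ⇒  114·ω_arm = 74  ⇒  ω_arm = 37/57
sun–planet mesh: 40·(0−37/57) = −17·(ω_p−ω_arm)  ⇒  ω_p−ω_arm = 1480/969
exact speed ratio = 1480/969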